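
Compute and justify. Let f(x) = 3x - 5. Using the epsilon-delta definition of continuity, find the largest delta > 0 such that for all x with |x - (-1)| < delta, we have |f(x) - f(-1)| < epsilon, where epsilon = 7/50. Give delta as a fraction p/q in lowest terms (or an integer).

We compute f(-1) = 3*(-1) - 5 = -8.
|f(x) - f(-1)| = |3x - 5 - (-8)| = |3(x - (-1))| = 3|x - (-1)|.
We need 3|x - (-1)| < 7/50, i.e. |x - (-1)| < 7/50 / 3 = 7/150.
So any delta <= 7/150 works. Conversely, if delta > 7/150, then x = -1 + 7/150 satisfies |x - (-1)| = 7/150 < delta but |f(x) - f(-1)| = 3 * 7/150 = 7/50, which is not < 7/50; so no larger delta works.
Hence the largest such delta is 7/150.

7/150


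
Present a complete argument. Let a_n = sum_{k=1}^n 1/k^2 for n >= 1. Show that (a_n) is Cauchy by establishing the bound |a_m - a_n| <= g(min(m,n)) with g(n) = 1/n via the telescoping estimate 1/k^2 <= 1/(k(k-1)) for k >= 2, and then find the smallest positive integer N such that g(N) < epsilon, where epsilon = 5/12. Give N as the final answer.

For m > n >= 1: |a_m - a_n| = sum_{k=n+1}^m 1/k^2.
Use 1/k^2 <= 1/(k(k-1)) = 1/(k-1) - 1/k for k >= 2:
sum_{k=n+1}^m 1/k^2 <= sum_{k=n+1}^m (1/(k-1) - 1/k) = 1/n - 1/m <= 1/n.
By symmetry the same bound holds with n,m swapped, so |a_m - a_n| <= 1/min(m,n) = g(min(m,n)). Since g(n) -> 0, (a_n) is Cauchy.
Now solve g(N) < 5/12: 1/N < 5/12 <=> N > 1/(5/12) = 12/5.
The smallest integer strictly greater than 12/5 is N = 3.
Check: g(3) = 1/3 < 5/12; g(2) = 1/2 >= 5/12. So N = 3.

3


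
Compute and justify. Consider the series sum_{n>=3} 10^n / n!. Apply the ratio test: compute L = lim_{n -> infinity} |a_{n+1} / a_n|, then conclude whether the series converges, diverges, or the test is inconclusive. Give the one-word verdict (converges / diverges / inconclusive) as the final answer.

Let a_n denote the general term. Form the ratio a_{n+1}/a_n and simplify:
a_{n+1}/a_n = 10/(n + 1)
Take the limit as n -> infinity: L = 0.
Since L = 0 < 1, the ratio test implies the series converges.

converges


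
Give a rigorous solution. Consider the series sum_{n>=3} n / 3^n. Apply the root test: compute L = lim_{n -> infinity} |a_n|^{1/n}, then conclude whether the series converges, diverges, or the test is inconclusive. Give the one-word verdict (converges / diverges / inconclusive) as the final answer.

Let a_n denote the general term. Form |a_n|^(1/n) and simplify:
|a_n|^(1/n) = n^(1/n)/3
Take the limit as n -> infinity: L = 1/3.
Since L = 1/3 < 1, the root test implies convergence.

converges


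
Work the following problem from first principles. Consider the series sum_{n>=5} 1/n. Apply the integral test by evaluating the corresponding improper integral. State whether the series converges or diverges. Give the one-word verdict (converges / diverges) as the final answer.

Let f(x) = 1/x. Then f is positive, continuous, and decreasing on [5, infinity), so the integral test applies.
Compute the improper integral int_{5}^infinity f(x) dx:
  antiderivative F(x) = log(x).
  As x -> infinity, log(x) -> infinity.
  So int = infinity - log(5) = infinity. By the integral test, the series diverges.

diverges


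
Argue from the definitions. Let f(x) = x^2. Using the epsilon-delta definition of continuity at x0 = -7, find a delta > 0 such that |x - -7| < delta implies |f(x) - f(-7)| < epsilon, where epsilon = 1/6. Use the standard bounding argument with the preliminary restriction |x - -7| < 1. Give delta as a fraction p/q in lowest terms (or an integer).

Factor: |x^2 - (-7)^2| = |x - -7| * |x + -7|.
Impose |x - -7| < 1 first. Then |x + -7| = |(x - -7) + 2*(-7)| <= |x - -7| + 2*|-7| < 1 + 14 = 15.
So |x^2 - (-7)^2| < delta * 15.
We need delta * 15 <= 1/6, i.e. delta <= 1/6/15 = 1/90.
Since 1/90 < 1, this is tighter than 1; take delta = 1/90.
So delta = 1/90 works.

1/90


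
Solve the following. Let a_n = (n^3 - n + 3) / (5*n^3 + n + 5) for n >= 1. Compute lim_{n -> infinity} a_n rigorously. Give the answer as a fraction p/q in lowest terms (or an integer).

Divide numerator and denominator by n^3, the highest power:
numerator / n^3 = 1 - 1/n^2 + 3/n^3
denominator / n^3 = 5 + n^(-2) + 5/n^3
As n -> infinity, all terms of the form c/n^k (k >= 1) tend to 0.
So numerator / n^3 -> 1 and denominator / n^3 -> 5.
Therefore lim a_n = 1/5.

1/5


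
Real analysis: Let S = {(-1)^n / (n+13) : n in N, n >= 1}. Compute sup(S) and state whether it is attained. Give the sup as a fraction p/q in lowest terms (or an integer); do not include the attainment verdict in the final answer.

Analysis:
- Values: -1/14, 1/15, -1/16, 1/17, -1/18, ...
- Positive terms (even n): 1/(2+13), 1/(4+13), ... decreasing -> max = 1/15 (n=2).
- Negative terms (odd n): -1/(1+13), -1/(3+13), ... increasing -> min = -1/14 (n=1).
- So sup = 1/15 (attained at n=2); inf = -1/14 (attained at n=1).
Conclusion: sup(S) = 1/15, attained in S.

1/15


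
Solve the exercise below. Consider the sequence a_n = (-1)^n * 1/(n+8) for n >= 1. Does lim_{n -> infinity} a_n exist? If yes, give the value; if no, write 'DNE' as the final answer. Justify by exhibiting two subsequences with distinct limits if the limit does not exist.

Examine the behaviour of a_n along subsequences.
Even-n subsequence a_{2k} = 1/(2k+8) -> 0. Odd-n subsequence a_{2k+1} = -1/(2k+9) -> 0. Both tend to 0, which suggests the limit is 0; verify directly.
|a_n - 0| = 1/(n+8) < 1/n for every n >= 1.
Given epsilon > 0, choose a positive integer N > 1/epsilon. Then for all n >= N, |a_n| < 1/n <= 1/N < epsilon.
So by the definition of the limit, lim a_n exists and equals 0.

0


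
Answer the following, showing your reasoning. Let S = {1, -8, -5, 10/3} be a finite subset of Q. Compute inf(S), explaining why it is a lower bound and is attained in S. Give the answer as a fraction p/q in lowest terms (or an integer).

S is finite, so inf(S) = min(S).
Sorted increasing:
-8, -5, 1, 10/3
The extremum is -8.
For every x in S, x >= -8. And -8 is in S, so it is attained.
Therefore inf(S) = -8.

-8


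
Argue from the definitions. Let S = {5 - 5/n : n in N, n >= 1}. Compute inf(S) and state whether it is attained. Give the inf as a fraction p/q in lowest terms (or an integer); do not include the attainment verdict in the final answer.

Analysis:
- Values: 0, 5/2, 10/3, 15/4, ... strictly increasing.
- Minimum is 0 (n=1); inf = 0 (attained).
- 5 - 5/n -> 5 from below; sup = 5, not attained.
Conclusion: inf(S) = 0, attained in S.

0


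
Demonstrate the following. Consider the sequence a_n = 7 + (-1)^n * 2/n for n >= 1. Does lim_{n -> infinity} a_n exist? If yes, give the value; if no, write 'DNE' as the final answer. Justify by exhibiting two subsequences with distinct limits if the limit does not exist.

Examine the behaviour of a_n along subsequences.
Even-n subsequence a_{2k} = 7 + 2/(2k) -> 7. Odd-n subsequence a_{2k+1} = 7 - 2/(2k+1) -> 7. Both tend to 7, which suggests the limit is 7; verify directly.
|a_n - 7| = |(-1)^n * 2/n| = 2/n for every n >= 1.
Given epsilon > 0, choose a positive integer N > 2/epsilon. Then for all n >= N, |a_n - 7| = 2/n <= 2/N < epsilon.
So by the definition of the limit, lim a_n exists and equals 7.

7


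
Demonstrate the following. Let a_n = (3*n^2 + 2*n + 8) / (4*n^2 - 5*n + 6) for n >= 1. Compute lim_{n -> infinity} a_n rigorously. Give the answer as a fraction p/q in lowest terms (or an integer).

Divide numerator and denominator by n^2, the highest power:
numerator / n^2 = 3 + 2/n + 8/n^2
denominator / n^2 = 4 - 5/n + 6/n^2
As n -> infinity, all terms of the form c/n^k (k >= 1) tend to 0.
So numerator / n^2 -> 3 and denominator / n^2 -> 4.
Therefore lim a_n = 3/4.

3/4


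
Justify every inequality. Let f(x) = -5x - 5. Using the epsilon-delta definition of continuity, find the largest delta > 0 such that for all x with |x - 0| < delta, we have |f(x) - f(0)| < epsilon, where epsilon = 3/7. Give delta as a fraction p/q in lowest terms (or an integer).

We compute f(0) = -5*(0) - 5 = -5.
|f(x) - f(0)| = |-5x - 5 - (-5)| = |-5(x - 0)| = 5|x - 0|.
We need 5|x - 0| < 3/7, i.e. |x - 0| < 3/7 / 5 = 3/35.
So any delta <= 3/35 works. Conversely, if delta > 3/35, then x = 0 + 3/35 satisfies |x - 0| = 3/35 < delta but |f(x) - f(0)| = 5 * 3/35 = 3/7, which is not < 3/7; so no larger delta works.
Hence the largest such delta is 3/35.

3/35


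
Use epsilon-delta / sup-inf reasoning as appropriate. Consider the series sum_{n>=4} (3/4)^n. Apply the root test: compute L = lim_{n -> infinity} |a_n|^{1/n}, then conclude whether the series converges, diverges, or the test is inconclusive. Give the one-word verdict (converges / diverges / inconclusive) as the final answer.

Let a_n denote the general term. Form |a_n|^(1/n) and simplify:
|a_n|^(1/n) = 3/4
Take the limit as n -> infinity: L = 3/4.
Since L = 3/4 < 1, the root test implies convergence.

converges


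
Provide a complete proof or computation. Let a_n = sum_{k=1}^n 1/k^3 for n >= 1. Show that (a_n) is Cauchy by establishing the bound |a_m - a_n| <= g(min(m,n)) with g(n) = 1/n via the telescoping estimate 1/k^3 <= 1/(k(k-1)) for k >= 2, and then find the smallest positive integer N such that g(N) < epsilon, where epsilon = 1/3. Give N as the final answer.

For m > n >= 1: |a_m - a_n| = sum_{k=n+1}^m 1/k^3.
Use 1/k^3 <= 1/(k(k-1)) = 1/(k-1) - 1/k for k >= 2 (which holds since k^3 >= k^2 >= k(k-1) for k >= 2):
sum_{k=n+1}^m 1/k^3 <= sum_{k=n+1}^m (1/(k-1) - 1/k) = 1/n - 1/m <= 1/n.
By symmetry the same bound holds with n,m swapped, so |a_m - a_n| <= 1/min(m,n) = g(min(m,n)). Since g(n) -> 0, (a_n) is Cauchy.
Now solve g(N) < 1/3: 1/N < 1/3 <=> N > 1/(1/3) = 3.
The smallest integer strictly greater than 3 is N = 4.
Check: g(4) = 1/4 < 1/3; g(3) = 1/3 >= 1/3. So N = 4.

4


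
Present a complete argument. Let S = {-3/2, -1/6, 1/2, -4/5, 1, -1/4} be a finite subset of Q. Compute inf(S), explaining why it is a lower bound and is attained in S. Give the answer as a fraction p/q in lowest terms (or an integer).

S is finite, so inf(S) = min(S).
Sorted increasing:
-3/2, -4/5, -1/4, -1/6, 1/2, 1
The extremum is -3/2.
For every x in S, x >= -3/2. And -3/2 is in S, so it is attained.
Therefore inf(S) = -3/2.

-3/2


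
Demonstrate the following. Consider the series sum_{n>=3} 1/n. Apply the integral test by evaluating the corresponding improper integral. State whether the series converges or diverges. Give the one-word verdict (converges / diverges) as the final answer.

Let f(x) = 1/x. Then f is positive, continuous, and decreasing on [3, infinity), so the integral test applies.
Compute the improper integral int_{3}^infinity f(x) dx:
  antiderivative F(x) = log(x).
  As x -> infinity, log(x) -> infinity.
  So int = infinity - log(3) = infinity. By the integral test, the series diverges.

diverges


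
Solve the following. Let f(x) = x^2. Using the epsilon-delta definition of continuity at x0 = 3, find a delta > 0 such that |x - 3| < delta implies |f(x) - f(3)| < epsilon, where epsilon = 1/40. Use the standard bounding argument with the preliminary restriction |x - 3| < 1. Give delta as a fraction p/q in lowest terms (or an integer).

Factor: |x^2 - (3)^2| = |x - 3| * |x + 3|.
Impose |x - 3| < 1 first. Then |x + 3| = |(x - 3) + 2*(3)| <= |x - 3| + 2*|3| < 1 + 6 = 7.
So |x^2 - (3)^2| < delta * 7.
We need delta * 7 <= 1/40, i.e. delta <= 1/40/7 = 1/280.
Since 1/280 < 1, this is tighter than 1; take delta = 1/280.
So delta = 1/280 works.

1/280


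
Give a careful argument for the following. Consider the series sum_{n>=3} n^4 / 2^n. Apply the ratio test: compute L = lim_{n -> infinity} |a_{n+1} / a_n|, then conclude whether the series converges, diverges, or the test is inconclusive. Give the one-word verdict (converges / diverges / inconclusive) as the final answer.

Let a_n denote the general term. Form the ratio a_{n+1}/a_n and simplify:
a_{n+1}/a_n = (n + 1)^4/(2*n^4)
Take the limit as n -> infinity: L = 1/2.
Since L = 1/2 < 1, the ratio test implies the series converges.

converges


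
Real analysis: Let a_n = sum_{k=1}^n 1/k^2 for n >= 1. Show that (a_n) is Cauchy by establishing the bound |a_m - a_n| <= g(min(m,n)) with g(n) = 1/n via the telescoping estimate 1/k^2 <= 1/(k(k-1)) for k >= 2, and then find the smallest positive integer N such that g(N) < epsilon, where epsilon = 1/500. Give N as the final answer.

For m > n >= 1: |a_m - a_n| = sum_{k=n+1}^m 1/k^2.
Use 1/k^2 <= 1/(k(k-1)) = 1/(k-1) - 1/k for k >= 2:
sum_{k=n+1}^m 1/k^2 <= sum_{k=n+1}^m (1/(k-1) - 1/k) = 1/n - 1/m <= 1/n.
By symmetry the same bound holds with n,m swapped, so |a_m - a_n| <= 1/min(m,n) = g(min(m,n)). Since g(n) -> 0, (a_n) is Cauchy.
Now solve g(N) < 1/500: 1/N < 1/500 <=> N > 1/(1/500) = 500.
The smallest integer strictly greater than 500 is N = 501.
Check: g(501) = 1/501 < 1/500; g(500) = 1/500 >= 1/500. So N = 501.

501


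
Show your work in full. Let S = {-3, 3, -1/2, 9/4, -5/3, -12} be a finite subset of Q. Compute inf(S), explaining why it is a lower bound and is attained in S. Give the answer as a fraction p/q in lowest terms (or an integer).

S is finite, so inf(S) = min(S).
Sorted increasing:
-12, -3, -5/3, -1/2, 9/4, 3
The extremum is -12.
For every x in S, x >= -12. And -12 is in S, so it is attained.
Therefore inf(S) = -12.

-12


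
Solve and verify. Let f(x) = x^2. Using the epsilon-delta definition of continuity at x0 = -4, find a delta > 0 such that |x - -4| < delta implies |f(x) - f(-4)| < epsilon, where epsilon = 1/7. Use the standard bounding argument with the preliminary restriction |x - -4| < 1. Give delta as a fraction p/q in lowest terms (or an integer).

Factor: |x^2 - (-4)^2| = |x - -4| * |x + -4|.
Impose |x - -4| < 1 first. Then |x + -4| = |(x - -4) + 2*(-4)| <= |x - -4| + 2*|-4| < 1 + 8 = 9.
So |x^2 - (-4)^2| < delta * 9.
We need delta * 9 <= 1/7, i.e. delta <= 1/7/9 = 1/63.
Since 1/63 < 1, this is tighter than 1; take delta = 1/63.
So delta = 1/63 works.

1/63


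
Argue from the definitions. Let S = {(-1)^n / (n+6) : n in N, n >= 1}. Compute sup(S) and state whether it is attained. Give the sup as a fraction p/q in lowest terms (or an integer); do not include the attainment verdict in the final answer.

Analysis:
- Values: -1/7, 1/8, -1/9, 1/10, -1/11, ...
- Positive terms (even n): 1/(2+6), 1/(4+6), ... decreasing -> max = 1/8 (n=2).
- Negative terms (odd n): -1/(1+6), -1/(3+6), ... increasing -> min = -1/7 (n=1).
- So sup = 1/8 (attained at n=2); inf = -1/7 (attained at n=1).
Conclusion: sup(S) = 1/8, attained in S.

1/8


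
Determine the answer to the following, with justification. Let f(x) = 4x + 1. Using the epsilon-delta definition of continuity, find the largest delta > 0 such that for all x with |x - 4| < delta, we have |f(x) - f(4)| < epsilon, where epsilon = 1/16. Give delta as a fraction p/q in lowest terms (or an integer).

We compute f(4) = 4*(4) + 1 = 17.
|f(x) - f(4)| = |4x + 1 - (17)| = |4(x - 4)| = 4|x - 4|.
We need 4|x - 4| < 1/16, i.e. |x - 4| < 1/16 / 4 = 1/64.
So any delta <= 1/64 works. Conversely, if delta > 1/64, then x = 4 + 1/64 satisfies |x - 4| = 1/64 < delta but |f(x) - f(4)| = 4 * 1/64 = 1/16, which is not < 1/16; so no larger delta works.
Hence the largest such delta is 1/64.

1/64


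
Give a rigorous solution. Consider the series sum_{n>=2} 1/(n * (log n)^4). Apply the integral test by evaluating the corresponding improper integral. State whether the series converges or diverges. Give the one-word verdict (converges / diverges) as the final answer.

Let f(x) = 1/(x*log(x)^4). Then f is positive, continuous, and decreasing on [2, infinity), so the integral test applies.
Compute the improper integral int_{2}^infinity f(x) dx:
  antiderivative F(x) = -1/(3*log(x)^3).
  F(x) -> 0 as x -> infinity.  int = 0 - F(2) = 1/(3*log(2)^3) < infinity. By the integral test, the series converges.

converges


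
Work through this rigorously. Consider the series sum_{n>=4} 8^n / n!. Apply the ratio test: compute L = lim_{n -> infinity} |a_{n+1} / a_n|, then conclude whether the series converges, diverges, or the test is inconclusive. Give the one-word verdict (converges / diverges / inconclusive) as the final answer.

Let a_n denote the general term. Form the ratio a_{n+1}/a_n and simplify:
a_{n+1}/a_n = 8/(n + 1)
Take the limit as n -> infinity: L = 0.
Since L = 0 < 1, the ratio test implies the series converges.

converges


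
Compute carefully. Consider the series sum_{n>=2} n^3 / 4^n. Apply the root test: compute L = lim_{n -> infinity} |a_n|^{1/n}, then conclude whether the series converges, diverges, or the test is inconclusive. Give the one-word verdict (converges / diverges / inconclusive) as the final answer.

Let a_n denote the general term. Form |a_n|^(1/n) and simplify:
|a_n|^(1/n) = n^(3/n)/4
Take the limit as n -> infinity: L = 1/4.
Since L = 1/4 < 1, the root test implies convergence.

converges


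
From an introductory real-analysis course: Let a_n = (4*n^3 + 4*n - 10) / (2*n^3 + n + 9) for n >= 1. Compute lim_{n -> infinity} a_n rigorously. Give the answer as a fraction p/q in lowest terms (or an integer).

Divide numerator and denominator by n^3, the highest power:
numerator / n^3 = 4 + 4/n^2 - 10/n^3
denominator / n^3 = 2 + n^(-2) + 9/n^3
As n -> infinity, all terms of the form c/n^k (k >= 1) tend to 0.
So numerator / n^3 -> 4 and denominator / n^3 -> 2.
Therefore lim a_n = 2.

2


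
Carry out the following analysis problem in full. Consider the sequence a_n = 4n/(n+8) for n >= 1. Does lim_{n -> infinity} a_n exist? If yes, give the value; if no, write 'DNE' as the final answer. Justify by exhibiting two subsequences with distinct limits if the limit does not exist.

Examine the behaviour of a_n along subsequences.
Even-n subsequence a_{2k} = 4(2k)/(2k+8) -> 4. Odd-n subsequence a_{2k+1} = 4(2k+1)/(2k+9) -> 4. Both tend to 4, which suggests the limit is 4; verify directly.
|a_n - 4| = |4n - 4(n+8)| / (n+8) = 32/(n+8) < 32/n for every n >= 1.
Given epsilon > 0, choose a positive integer N > 32/epsilon. Then for all n >= N, |a_n - 4| < 32/n <= 32/N < epsilon.
So by the definition of the limit, lim a_n exists and equals 4.

4


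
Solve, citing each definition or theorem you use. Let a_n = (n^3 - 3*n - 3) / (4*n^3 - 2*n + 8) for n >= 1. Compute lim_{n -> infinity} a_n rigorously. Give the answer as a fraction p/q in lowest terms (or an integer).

Divide numerator and denominator by n^3, the highest power:
numerator / n^3 = 1 - 3/n^2 - 3/n^3
denominator / n^3 = 4 - 2/n^2 + 8/n^3
As n -> infinity, all terms of the form c/n^k (k >= 1) tend to 0.
So numerator / n^3 -> 1 and denominator / n^3 -> 4.
Therefore lim a_n = 1/4.

1/4


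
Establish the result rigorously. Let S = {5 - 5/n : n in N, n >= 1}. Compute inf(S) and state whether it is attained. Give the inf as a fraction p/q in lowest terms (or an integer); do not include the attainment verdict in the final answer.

Analysis:
- Values: 0, 5/2, 10/3, 15/4, ... strictly increasing.
- Minimum is 0 (n=1); inf = 0 (attained).
- 5 - 5/n -> 5 from below; sup = 5, not attained.
Conclusion: inf(S) = 0, attained in S.

0


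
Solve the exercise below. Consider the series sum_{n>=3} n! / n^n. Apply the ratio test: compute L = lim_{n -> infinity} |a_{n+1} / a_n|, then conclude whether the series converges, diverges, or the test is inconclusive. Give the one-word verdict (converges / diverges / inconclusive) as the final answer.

Let a_n denote the general term. Form the ratio a_{n+1}/a_n and simplify:
a_{n+1}/a_n = (n/(n + 1))^n
Take the limit as n -> infinity: L = exp(-1).
Since L = exp(-1) < 1, the ratio test implies the series converges.

converges


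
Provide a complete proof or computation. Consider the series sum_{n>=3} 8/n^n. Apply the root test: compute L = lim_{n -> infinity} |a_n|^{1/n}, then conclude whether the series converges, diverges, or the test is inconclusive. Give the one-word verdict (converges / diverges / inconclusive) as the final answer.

Let a_n denote the general term. Form |a_n|^(1/n) and simplify:
|a_n|^(1/n) = 2^(3/n)/n
Take the limit as n -> infinity: L = 0.
Since L = 0 < 1, the root test implies convergence.

converges


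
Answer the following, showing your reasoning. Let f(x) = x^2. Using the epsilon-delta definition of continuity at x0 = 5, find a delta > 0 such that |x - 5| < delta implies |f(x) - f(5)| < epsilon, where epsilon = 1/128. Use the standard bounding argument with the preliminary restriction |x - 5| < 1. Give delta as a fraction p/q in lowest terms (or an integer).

Factor: |x^2 - (5)^2| = |x - 5| * |x + 5|.
Impose |x - 5| < 1 first. Then |x + 5| = |(x - 5) + 2*(5)| <= |x - 5| + 2*|5| < 1 + 10 = 11.
So |x^2 - (5)^2| < delta * 11.
We need delta * 11 <= 1/128, i.e. delta <= 1/128/11 = 1/1408.
Since 1/1408 < 1, this is tighter than 1; take delta = 1/1408.
So delta = 1/1408 works.

1/1408


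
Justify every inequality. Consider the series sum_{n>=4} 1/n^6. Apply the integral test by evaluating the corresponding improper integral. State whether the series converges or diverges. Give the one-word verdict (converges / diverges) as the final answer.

Let f(x) = x^(-6). Then f is positive, continuous, and decreasing on [4, infinity), so the integral test applies.
Compute the improper integral int_{4}^infinity f(x) dx:
  antiderivative F(x) = -1/(5*x^5).
  As x -> infinity, F(x) -> 0 (since p = 6 > 1).
  So int = F(infinity) - F(4) = 0 - (-1/5120) = 1/5120.
  Finite, so by the integral test, the series converges.

converges


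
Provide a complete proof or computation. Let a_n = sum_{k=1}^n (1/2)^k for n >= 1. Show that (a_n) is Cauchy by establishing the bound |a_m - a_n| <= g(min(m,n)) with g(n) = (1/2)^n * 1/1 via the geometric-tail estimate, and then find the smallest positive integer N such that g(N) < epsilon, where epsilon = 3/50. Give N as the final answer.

For m > n >= 1: |a_m - a_n| = sum_{k=n+1}^m (1/2)^k < sum_{k=n+1}^infinity (1/2)^k = (1/2)^(n+1) / (1 - 1/2) = (1/2)^n * (1/2) * (2/1) = (1/2)^n * 1/1.
So g(n) = (1/2)^n / 1. Since g(n) -> 0, (a_n) is Cauchy.
Now solve g(N) < 3/50: (1/2)^N / 1 < 3/50 <=> 2^N > 1 / (1 * 3/50) = 50/3.
Check powers of 2: 2^4 = 16 <= 50/3, 2^5 = 32 > 50/3.
So the smallest such N is 5. Check: g(5) = 1/(1 * 32) = 1/32 < 3/50.

5


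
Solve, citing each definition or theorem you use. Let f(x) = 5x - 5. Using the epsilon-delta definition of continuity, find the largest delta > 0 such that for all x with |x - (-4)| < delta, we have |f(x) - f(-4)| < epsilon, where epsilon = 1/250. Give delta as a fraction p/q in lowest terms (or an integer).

We compute f(-4) = 5*(-4) - 5 = -25.
|f(x) - f(-4)| = |5x - 5 - (-25)| = |5(x - (-4))| = 5|x - (-4)|.
We need 5|x - (-4)| < 1/250, i.e. |x - (-4)| < 1/250 / 5 = 1/1250.
So any delta <= 1/1250 works. Conversely, if delta > 1/1250, then x = -4 + 1/1250 satisfies |x - (-4)| = 1/1250 < delta but |f(x) - f(-4)| = 5 * 1/1250 = 1/250, which is not < 1/250; so no larger delta works.
Hence the largest such delta is 1/1250.

1/1250


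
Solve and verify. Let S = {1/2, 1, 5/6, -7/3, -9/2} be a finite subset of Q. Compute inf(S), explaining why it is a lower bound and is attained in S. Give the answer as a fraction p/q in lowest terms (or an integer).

S is finite, so inf(S) = min(S).
Sorted increasing:
-9/2, -7/3, 1/2, 5/6, 1
The extremum is -9/2.
For every x in S, x >= -9/2. And -9/2 is in S, so it is attained.
Therefore inf(S) = -9/2.

-9/2


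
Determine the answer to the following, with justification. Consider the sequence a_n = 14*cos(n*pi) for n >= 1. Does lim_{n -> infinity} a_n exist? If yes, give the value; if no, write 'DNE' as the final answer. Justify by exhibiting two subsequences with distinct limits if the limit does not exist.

Examine the behaviour of a_n along subsequences.
cos(n*pi) = (-1)^n, so a_n = 14*(-1)^n. a_{2k} = 14 -> 14. a_{2k+1} = -14 -> -14.
Since these two subsequential limits are 14 and -14, distinct, the full sequence cannot converge (a convergent sequence has all subsequences tending to the same limit). So lim a_n does not exist.

DNE


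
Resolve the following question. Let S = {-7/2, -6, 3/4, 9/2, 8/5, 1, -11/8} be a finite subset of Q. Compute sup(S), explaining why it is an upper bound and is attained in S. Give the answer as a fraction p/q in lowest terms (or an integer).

S is finite, so sup(S) = max(S).
Sorted decreasing:
9/2, 8/5, 1, 3/4, -11/8, -7/2, -6
The extremum is 9/2.
For every x in S, x <= 9/2. And 9/2 is in S, so it is attained.
Therefore sup(S) = 9/2.

9/2


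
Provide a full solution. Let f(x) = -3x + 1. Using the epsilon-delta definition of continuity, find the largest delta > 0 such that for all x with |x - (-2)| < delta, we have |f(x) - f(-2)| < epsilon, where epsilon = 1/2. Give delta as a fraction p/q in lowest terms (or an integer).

We compute f(-2) = -3*(-2) + 1 = 7.
|f(x) - f(-2)| = |-3x + 1 - (7)| = |-3(x - (-2))| = 3|x - (-2)|.
We need 3|x - (-2)| < 1/2, i.e. |x - (-2)| < 1/2 / 3 = 1/6.
So any delta <= 1/6 works. Conversely, if delta > 1/6, then x = -2 + 1/6 satisfies |x - (-2)| = 1/6 < delta but |f(x) - f(-2)| = 3 * 1/6 = 1/2, which is not < 1/2; so no larger delta works.
Hence the largest such delta is 1/6.

1/6


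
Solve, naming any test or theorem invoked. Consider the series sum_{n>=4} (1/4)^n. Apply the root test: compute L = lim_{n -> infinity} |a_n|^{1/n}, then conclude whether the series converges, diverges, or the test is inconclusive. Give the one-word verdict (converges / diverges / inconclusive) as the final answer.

Let a_n denote the general term. Form |a_n|^(1/n) and simplify:
|a_n|^(1/n) = 1/4
Take the limit as n -> infinity: L = 1/4.
Since L = 1/4 < 1, the root test implies convergence.

converges


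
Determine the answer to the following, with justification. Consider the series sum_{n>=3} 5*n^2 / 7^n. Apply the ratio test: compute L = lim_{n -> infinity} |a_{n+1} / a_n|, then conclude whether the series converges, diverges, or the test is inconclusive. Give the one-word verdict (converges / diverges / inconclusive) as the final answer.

Let a_n denote the general term. Form the ratio a_{n+1}/a_n and simplify:
a_{n+1}/a_n = (n + 1)^2/(7*n^2)
Take the limit as n -> infinity: L = 1/7.
Since L = 1/7 < 1, the ratio test implies the series converges.

converges


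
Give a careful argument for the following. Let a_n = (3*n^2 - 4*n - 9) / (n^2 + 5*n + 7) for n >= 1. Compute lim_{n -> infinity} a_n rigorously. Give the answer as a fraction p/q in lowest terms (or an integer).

Divide numerator and denominator by n^2, the highest power:
numerator / n^2 = 3 - 4/n - 9/n^2
denominator / n^2 = 1 + 5/n + 7/n^2
As n -> infinity, all terms of the form c/n^k (k >= 1) tend to 0.
So numerator / n^2 -> 3 and denominator / n^2 -> 1.
Therefore lim a_n = 3.

3


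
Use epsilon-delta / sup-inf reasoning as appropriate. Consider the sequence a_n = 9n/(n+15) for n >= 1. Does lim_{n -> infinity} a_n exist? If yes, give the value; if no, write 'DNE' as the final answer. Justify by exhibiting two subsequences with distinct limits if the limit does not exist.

Examine the behaviour of a_n along subsequences.
Even-n subsequence a_{2k} = 9(2k)/(2k+15) -> 9. Odd-n subsequence a_{2k+1} = 9(2k+1)/(2k+16) -> 9. Both tend to 9, which suggests the limit is 9; verify directly.
|a_n - 9| = |9n - 9(n+15)| / (n+15) = 135/(n+15) < 135/n for every n >= 1.
Given epsilon > 0, choose a positive integer N > 135/epsilon. Then for all n >= N, |a_n - 9| < 135/n <= 135/N < epsilon.
So by the definition of the limit, lim a_n exists and equals 9.

9


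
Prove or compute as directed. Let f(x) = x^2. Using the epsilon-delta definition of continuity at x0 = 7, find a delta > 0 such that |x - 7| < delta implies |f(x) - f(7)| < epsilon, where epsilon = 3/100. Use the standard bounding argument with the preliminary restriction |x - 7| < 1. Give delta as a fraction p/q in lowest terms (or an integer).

Factor: |x^2 - (7)^2| = |x - 7| * |x + 7|.
Impose |x - 7| < 1 first. Then |x + 7| = |(x - 7) + 2*(7)| <= |x - 7| + 2*|7| < 1 + 14 = 15.
So |x^2 - (7)^2| < delta * 15.
We need delta * 15 <= 3/100, i.e. delta <= 3/100/15 = 1/500.
Since 1/500 < 1, this is tighter than 1; take delta = 1/500.
So delta = 1/500 works.

1/500


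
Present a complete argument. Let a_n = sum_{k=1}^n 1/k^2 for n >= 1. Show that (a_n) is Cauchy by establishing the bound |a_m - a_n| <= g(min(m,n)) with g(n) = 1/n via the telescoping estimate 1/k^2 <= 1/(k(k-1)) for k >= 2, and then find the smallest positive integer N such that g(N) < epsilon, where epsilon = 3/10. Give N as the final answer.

For m > n >= 1: |a_m - a_n| = sum_{k=n+1}^m 1/k^2.
Use 1/k^2 <= 1/(k(k-1)) = 1/(k-1) - 1/k for k >= 2:
sum_{k=n+1}^m 1/k^2 <= sum_{k=n+1}^m (1/(k-1) - 1/k) = 1/n - 1/m <= 1/n.
By symmetry the same bound holds with n,m swapped, so |a_m - a_n| <= 1/min(m,n) = g(min(m,n)). Since g(n) -> 0, (a_n) is Cauchy.
Now solve g(N) < 3/10: 1/N < 3/10 <=> N > 1/(3/10) = 10/3.
The smallest integer strictly greater than 10/3 is N = 4.
Check: g(4) = 1/4 < 3/10; g(3) = 1/3 >= 3/10. So N = 4.

4


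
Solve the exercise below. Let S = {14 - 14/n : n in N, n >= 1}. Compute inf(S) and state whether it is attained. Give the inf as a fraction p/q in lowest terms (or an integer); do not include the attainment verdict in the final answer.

Analysis:
- Values: 0, 7, 28/3, 21/2, ... strictly increasing.
- Minimum is 0 (n=1); inf = 0 (attained).
- 14 - 14/n -> 14 from below; sup = 14, not attained.
Conclusion: inf(S) = 0, attained in S.

0


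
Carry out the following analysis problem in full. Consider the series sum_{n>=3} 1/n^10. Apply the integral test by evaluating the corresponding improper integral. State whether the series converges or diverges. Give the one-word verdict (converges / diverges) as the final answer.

Let f(x) = x^(-10). Then f is positive, continuous, and decreasing on [3, infinity), so the integral test applies.
Compute the improper integral int_{3}^infinity f(x) dx:
  antiderivative F(x) = -1/(9*x^9).
  As x -> infinity, F(x) -> 0 (since p = 10 > 1).
  So int = F(infinity) - F(3) = 0 - (-1/177147) = 1/177147.
  Finite, so by the integral test, the series converges.

converges


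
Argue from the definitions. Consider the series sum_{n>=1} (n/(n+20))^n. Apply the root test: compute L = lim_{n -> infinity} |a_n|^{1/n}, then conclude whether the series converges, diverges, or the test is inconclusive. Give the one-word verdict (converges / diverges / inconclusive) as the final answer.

Let a_n denote the general term. Form |a_n|^(1/n) and simplify:
|a_n|^(1/n) = n/(n + 20)
Take the limit as n -> infinity: L = 1.
Since L = 1, the root test is inconclusive. (In fact a_n = (n/(n+20))^n -> e^(-20) != 0, so the nth-term test shows divergence; but the root test itself gives no conclusion.)

inconclusive


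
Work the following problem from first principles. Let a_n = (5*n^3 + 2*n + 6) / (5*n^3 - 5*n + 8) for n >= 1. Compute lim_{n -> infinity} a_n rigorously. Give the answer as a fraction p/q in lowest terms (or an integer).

Divide numerator and denominator by n^3, the highest power:
numerator / n^3 = 5 + 2/n^2 + 6/n^3
denominator / n^3 = 5 - 5/n^2 + 8/n^3
As n -> infinity, all terms of the form c/n^k (k >= 1) tend to 0.
So numerator / n^3 -> 5 and denominator / n^3 -> 5.
Therefore lim a_n = 1.

1


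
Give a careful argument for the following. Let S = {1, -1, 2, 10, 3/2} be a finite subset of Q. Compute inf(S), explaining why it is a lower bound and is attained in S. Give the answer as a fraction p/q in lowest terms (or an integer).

S is finite, so inf(S) = min(S).
Sorted increasing:
-1, 1, 3/2, 2, 10
The extremum is -1.
For every x in S, x >= -1. And -1 is in S, so it is attained.
Therefore inf(S) = -1.

-1


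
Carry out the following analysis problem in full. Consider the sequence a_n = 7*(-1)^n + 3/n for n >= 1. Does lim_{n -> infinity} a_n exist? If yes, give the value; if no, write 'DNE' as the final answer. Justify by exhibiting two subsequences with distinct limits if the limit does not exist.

Examine the behaviour of a_n along subsequences.
a_{2k} = 7 + 3/(2k) -> 7. a_{2k+1} = -7 + 3/(2k+1) -> -7.
Since these two subsequential limits are 7 and -7, distinct, the full sequence cannot converge (a convergent sequence has all subsequences tending to the same limit). So lim a_n does not exist.

DNE


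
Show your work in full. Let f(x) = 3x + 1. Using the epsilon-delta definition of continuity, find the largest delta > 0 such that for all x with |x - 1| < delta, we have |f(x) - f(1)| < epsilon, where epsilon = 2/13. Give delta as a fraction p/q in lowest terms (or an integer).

We compute f(1) = 3*(1) + 1 = 4.
|f(x) - f(1)| = |3x + 1 - (4)| = |3(x - 1)| = 3|x - 1|.
We need 3|x - 1| < 2/13, i.e. |x - 1| < 2/13 / 3 = 2/39.
So any delta <= 2/39 works. Conversely, if delta > 2/39, then x = 1 + 2/39 satisfies |x - 1| = 2/39 < delta but |f(x) - f(1)| = 3 * 2/39 = 2/13, which is not < 2/13; so no larger delta works.
Hence the largest such delta is 2/39.

2/39


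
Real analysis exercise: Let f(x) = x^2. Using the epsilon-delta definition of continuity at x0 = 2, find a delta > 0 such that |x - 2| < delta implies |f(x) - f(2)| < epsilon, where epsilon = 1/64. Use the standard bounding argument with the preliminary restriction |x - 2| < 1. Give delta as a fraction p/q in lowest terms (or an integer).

Factor: |x^2 - (2)^2| = |x - 2| * |x + 2|.
Impose |x - 2| < 1 first. Then |x + 2| = |(x - 2) + 2*(2)| <= |x - 2| + 2*|2| < 1 + 4 = 5.
So |x^2 - (2)^2| < delta * 5.
We need delta * 5 <= 1/64, i.e. delta <= 1/64/5 = 1/320.
Since 1/320 < 1, this is tighter than 1; take delta = 1/320.
So delta = 1/320 works.

1/320


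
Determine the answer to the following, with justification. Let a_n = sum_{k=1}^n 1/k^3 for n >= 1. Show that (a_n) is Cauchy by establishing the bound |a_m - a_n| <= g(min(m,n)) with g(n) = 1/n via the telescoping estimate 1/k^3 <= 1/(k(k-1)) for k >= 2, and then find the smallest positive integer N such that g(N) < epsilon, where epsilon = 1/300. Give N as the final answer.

For m > n >= 1: |a_m - a_n| = sum_{k=n+1}^m 1/k^3.
Use 1/k^3 <= 1/(k(k-1)) = 1/(k-1) - 1/k for k >= 2 (which holds since k^3 >= k^2 >= k(k-1) for k >= 2):
sum_{k=n+1}^m 1/k^3 <= sum_{k=n+1}^m (1/(k-1) - 1/k) = 1/n - 1/m <= 1/n.
By symmetry the same bound holds with n,m swapped, so |a_m - a_n| <= 1/min(m,n) = g(min(m,n)). Since g(n) -> 0, (a_n) is Cauchy.
Now solve g(N) < 1/300: 1/N < 1/300 <=> N > 1/(1/300) = 300.
The smallest integer strictly greater than 300 is N = 301.
Check: g(301) = 1/301 < 1/300; g(300) = 1/300 >= 1/300. So N = 301.

301


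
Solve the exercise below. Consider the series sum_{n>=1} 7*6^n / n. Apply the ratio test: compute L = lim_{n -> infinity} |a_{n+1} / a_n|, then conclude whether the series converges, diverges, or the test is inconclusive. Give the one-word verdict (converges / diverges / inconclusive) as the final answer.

Let a_n denote the general term. Form the ratio a_{n+1}/a_n and simplify:
a_{n+1}/a_n = 6*n/(n + 1)
Take the limit as n -> infinity: L = 6.
Since L = 6 > 1 (or L = infinity), the ratio test implies the series diverges.

diverges


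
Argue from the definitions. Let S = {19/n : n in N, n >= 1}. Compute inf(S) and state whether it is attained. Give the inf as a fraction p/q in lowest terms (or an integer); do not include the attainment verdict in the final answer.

Analysis:
- Values: 19, 19/2, 19/3, 19/4, ... strictly decreasing.
- The maximum is 19 (n=1); sup = 19 (attained).
- The set is bounded below by 0; 19/n -> 0 so 0 is the greatest lower bound.
- 0 is not in the set, so inf = 0 is not attained.
Conclusion: inf(S) = 0, not attained in S.

0


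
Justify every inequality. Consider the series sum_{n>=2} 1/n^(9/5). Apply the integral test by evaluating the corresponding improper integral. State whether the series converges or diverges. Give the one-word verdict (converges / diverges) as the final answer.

Let f(x) = x^(-9/5). Then f is positive, continuous, and decreasing on [2, infinity), so the integral test applies.
Compute the improper integral int_{2}^infinity f(x) dx:
  antiderivative F(x) = -5/(4*x^(4/5)).
  As x -> infinity, F(x) -> 0 (since p = 9/5 > 1).
  So int = F(infinity) - F(2) = 0 - (-5*2^(1/5)/8) = 5*2^(1/5)/8.
  Finite, so by the integral test, the series converges.

converges


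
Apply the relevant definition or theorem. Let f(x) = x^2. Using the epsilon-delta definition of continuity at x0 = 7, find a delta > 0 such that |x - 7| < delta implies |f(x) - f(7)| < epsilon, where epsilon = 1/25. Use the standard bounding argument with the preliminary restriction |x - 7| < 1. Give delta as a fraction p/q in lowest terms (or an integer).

Factor: |x^2 - (7)^2| = |x - 7| * |x + 7|.
Impose |x - 7| < 1 first. Then |x + 7| = |(x - 7) + 2*(7)| <= |x - 7| + 2*|7| < 1 + 14 = 15.
So |x^2 - (7)^2| < delta * 15.
We need delta * 15 <= 1/25, i.e. delta <= 1/25/15 = 1/375.
Since 1/375 < 1, this is tighter than 1; take delta = 1/375.
So delta = 1/375 works.

1/375


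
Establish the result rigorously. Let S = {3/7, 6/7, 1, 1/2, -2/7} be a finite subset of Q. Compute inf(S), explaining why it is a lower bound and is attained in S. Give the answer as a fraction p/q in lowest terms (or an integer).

S is finite, so inf(S) = min(S).
Sorted increasing:
-2/7, 3/7, 1/2, 6/7, 1
The extremum is -2/7.
For every x in S, x >= -2/7. And -2/7 is in S, so it is attained.
Therefore inf(S) = -2/7.

-2/7


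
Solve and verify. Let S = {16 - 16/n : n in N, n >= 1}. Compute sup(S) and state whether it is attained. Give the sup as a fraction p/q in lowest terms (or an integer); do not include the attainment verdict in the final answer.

Analysis:
- Values: 0, 8, 32/3, 12, ... strictly increasing.
- Minimum is 0 (n=1); inf = 0 (attained).
- 16 - 16/n -> 16 from below; sup = 16, not attained.
Conclusion: sup(S) = 16, not attained in S.

16


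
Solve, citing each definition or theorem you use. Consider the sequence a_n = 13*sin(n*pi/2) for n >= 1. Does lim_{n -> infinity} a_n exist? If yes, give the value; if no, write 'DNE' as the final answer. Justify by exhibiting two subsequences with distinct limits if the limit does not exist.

Examine the behaviour of a_n along subsequences.
a_{4k+1} = 13*sin(pi/2 + 2k*pi) = 13 -> 13. a_{4k+3} = 13*sin(3pi/2 + 2k*pi) = -13 -> -13.
Since these two subsequential limits are 13 and -13, distinct, the full sequence cannot converge (a convergent sequence has all subsequences tending to the same limit). So lim a_n does not exist.

DNE


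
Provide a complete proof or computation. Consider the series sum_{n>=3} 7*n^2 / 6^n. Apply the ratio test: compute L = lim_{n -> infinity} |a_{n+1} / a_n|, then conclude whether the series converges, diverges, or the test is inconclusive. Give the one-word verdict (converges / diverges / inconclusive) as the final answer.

Let a_n denote the general term. Form the ratio a_{n+1}/a_n and simplify:
a_{n+1}/a_n = (n + 1)^2/(6*n^2)
Take the limit as n -> infinity: L = 1/6.
Since L = 1/6 < 1, the ratio test implies the series converges.

converges


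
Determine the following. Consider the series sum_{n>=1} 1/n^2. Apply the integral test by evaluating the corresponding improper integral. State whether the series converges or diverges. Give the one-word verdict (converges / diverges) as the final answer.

Let f(x) = x^(-2). Then f is positive, continuous, and decreasing on [1, infinity), so the integral test applies.
Compute the improper integral int_{1}^infinity f(x) dx:
  antiderivative F(x) = -1/x.
  As x -> infinity, F(x) -> 0 (since p = 2 > 1).
  So int = F(infinity) - F(1) = 0 - (-1) = 1.
  Finite, so by the integral test, the series converges.

converges


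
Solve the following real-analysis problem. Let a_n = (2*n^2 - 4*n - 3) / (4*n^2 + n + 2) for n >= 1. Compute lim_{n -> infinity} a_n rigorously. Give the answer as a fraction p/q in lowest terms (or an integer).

Divide numerator and denominator by n^2, the highest power:
numerator / n^2 = 2 - 4/n - 3/n^2
denominator / n^2 = 4 + 1/n + 2/n^2
As n -> infinity, all terms of the form c/n^k (k >= 1) tend to 0.
So numerator / n^2 -> 2 and denominator / n^2 -> 4.
Therefore lim a_n = 1/2.

1/2
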